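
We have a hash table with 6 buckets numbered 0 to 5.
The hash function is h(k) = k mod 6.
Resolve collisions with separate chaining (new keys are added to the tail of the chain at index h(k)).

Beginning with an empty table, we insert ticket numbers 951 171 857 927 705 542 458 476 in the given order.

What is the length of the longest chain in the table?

4

951 → bucket 3
171 → bucket 3 (collision)
857 → bucket 5
927 → bucket 3 (collision)
705 → bucket 3 (collision)
542 → bucket 2
458 → bucket 2 (collision)
476 → bucket 2 (collision)
Final buckets:
0: ∅
1: ∅
2: 542 -> 458 -> 476
3: 951 -> 171 -> 927 -> 705
4: ∅
5: 857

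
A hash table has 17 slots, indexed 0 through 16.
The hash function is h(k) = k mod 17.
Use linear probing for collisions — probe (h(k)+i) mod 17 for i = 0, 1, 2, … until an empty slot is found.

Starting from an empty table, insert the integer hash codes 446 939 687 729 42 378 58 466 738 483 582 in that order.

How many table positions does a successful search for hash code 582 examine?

10

Insert 446: h=4, slot 4 empty → index 4.
Insert 939: h=4, slot 4 occupied → index 5.
Insert 687: h=7, slot 7 empty → index 7.
Insert 729: h=15, slot 15 empty → index 15.
Insert 42: h=8, slot 8 empty → index 8.
Insert 378: h=4, slots 4,5 occupied → index 6.
Insert 58: h=7, slots 7,8 occupied → index 9.
Insert 466: h=7, slots 7,8,9 occupied → index 10.
Insert 738: h=7, slots 7,8,9,10 occupied → index 11.
Insert 483: h=7, slots 7,8,9,10,11 occupied → index 12.
Insert 582: h=4, slots 4,5,6,7,8,9,10,11,12 occupied → index 13.
Table: [—, —, —, —, 446, 939, 378, 687, 42, 58, 466, 738, 483, 582, —, 729, —]
Lookup 582: h=4, probe 4,5,6,7,8,9,10,11,12,13 → found at 13.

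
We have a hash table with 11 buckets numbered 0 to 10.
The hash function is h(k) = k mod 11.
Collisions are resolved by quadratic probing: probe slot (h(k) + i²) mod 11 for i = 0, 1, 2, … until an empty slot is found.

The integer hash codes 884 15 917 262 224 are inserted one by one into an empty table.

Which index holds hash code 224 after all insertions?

2

884 hashes to 4; slot 4 is free => place at 4.
15 hashes to 4; 4 taken => place at 5.
917 hashes to 4; 4,5 taken => place at 8.
262 hashes to 9; slot 9 is free => place at 9.
224 hashes to 4; 4,5,8 taken => place at 2.
Table: [-, -, 224, -, 884, 15, -, -, 917, 262, -]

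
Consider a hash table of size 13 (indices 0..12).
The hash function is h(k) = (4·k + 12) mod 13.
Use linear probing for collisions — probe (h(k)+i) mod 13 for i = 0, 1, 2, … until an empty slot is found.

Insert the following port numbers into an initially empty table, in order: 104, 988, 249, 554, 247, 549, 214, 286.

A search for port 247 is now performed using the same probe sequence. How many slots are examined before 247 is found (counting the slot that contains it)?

3

Insert 104: h=12, slot 12 empty -> index 12.
Insert 988: h=12, slot 12 occupied -> index 0.
Insert 249: h=7, slot 7 empty -> index 7.
Insert 554: h=5, slot 5 empty -> index 5.
Insert 247: h=12, slots 12,0 occupied -> index 1.
Insert 549: h=11, slot 11 empty -> index 11.
Insert 214: h=10, slot 10 empty -> index 10.
Insert 286: h=12, slots 12,0,1 occupied -> index 2.
Table: [988, 247, 286, —, —, 554, —, 249, —, —, 214, 549, 104]
Lookup 247: h=12, probe 12,0,1 → found at 1.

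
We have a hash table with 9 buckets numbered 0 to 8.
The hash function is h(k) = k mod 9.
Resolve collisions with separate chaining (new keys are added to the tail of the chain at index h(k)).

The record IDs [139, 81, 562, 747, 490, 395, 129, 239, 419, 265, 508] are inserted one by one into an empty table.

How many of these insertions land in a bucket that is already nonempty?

139 → bucket 4
81 → bucket 0
562 → bucket 4 (collision)
747 → bucket 0 (collision)
490 → bucket 4 (collision)
395 → bucket 8
129 → bucket 3
239 → bucket 5
419 → bucket 5 (collision)
265 → bucket 4 (collision)
508 → bucket 4 (collision)
Final buckets:
0: 81 -> 747
1: _
2: _
3: 129
4: 139 -> 562 -> 490 -> 265 -> 508
5: 239 -> 419
6: _
7: _
8: 395

6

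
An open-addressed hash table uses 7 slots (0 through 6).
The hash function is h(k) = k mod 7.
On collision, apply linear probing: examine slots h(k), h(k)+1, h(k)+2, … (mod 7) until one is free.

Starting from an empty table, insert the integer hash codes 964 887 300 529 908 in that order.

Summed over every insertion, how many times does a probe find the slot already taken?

5

964 hashes to 5; slot 5 is free → place at 5.
887 hashes to 5; 5 taken → place at 6.
300 hashes to 6; 6 taken → place at 0.
529 hashes to 4; slot 4 is free → place at 4.
908 hashes to 5; 5,6,0 taken → place at 1.
Table: [300, 908, ∅, ∅, 529, 964, 887]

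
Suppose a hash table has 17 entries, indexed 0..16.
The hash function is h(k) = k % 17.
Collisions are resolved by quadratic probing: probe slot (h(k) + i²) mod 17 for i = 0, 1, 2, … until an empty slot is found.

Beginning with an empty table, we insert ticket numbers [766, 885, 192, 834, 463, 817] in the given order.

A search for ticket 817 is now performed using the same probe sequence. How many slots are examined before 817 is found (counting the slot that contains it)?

766 hashes to 1; slot 1 is free => place at 1.
885 hashes to 1; 1 taken => place at 2.
192 hashes to 5; slot 5 is free => place at 5.
834 hashes to 1; 1,2,5 taken => place at 10.
463 hashes to 4; slot 4 is free => place at 4.
817 hashes to 1; 1,2,5,10 taken => place at 0.
Table: [817, 766, 885, -, 463, 192, -, -, -, -, 834, -, -, -, -, -, -]
Lookup 817: h=1, probe 1,2,5,10,0 → found at 0.

5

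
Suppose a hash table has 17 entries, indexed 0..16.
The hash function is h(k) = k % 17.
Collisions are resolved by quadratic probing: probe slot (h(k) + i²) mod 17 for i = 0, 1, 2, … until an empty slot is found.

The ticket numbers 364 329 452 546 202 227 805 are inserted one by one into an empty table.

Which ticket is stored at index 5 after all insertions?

364: h=7 → slot 7
329: h=6 → slot 6
452: h=10 → slot 10
546: h=2 → slot 2
202: h=15 → slot 15
227: h=6, probe 6,7,10,15,5 → slot 5
805: h=6, probe 6,7,10,15,5,14 → slot 14
Table: [∅, ∅, 546, ∅, ∅, 227, 329, 364, ∅, ∅, 452, ∅, ∅, ∅, 805, 202, ∅]

227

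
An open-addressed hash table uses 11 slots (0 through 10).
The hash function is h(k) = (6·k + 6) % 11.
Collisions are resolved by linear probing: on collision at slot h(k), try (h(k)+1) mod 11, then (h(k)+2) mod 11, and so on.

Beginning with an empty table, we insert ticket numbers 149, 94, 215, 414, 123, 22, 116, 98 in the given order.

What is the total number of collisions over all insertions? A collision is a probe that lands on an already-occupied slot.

8

Insert 149: h=9, slot 9 empty → index 9.
Insert 94: h=9, slot 9 occupied → index 10.
Insert 215: h=9, slots 9,10 occupied → index 0.
Insert 414: h=4, slot 4 empty → index 4.
Insert 123: h=7, slot 7 empty → index 7.
Insert 22: h=6, slot 6 empty → index 6.
Insert 116: h=9, slots 9,10,0 occupied → index 1.
Insert 98: h=0, slots 0,1 occupied → index 2.
Table: [215, 116, 98, ∅, 414, ∅, 22, 123, ∅, 149, 94]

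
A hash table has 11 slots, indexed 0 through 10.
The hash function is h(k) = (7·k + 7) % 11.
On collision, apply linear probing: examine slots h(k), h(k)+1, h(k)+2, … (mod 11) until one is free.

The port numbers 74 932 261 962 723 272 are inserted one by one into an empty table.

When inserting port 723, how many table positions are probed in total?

5

Insert 74: h=8, slot 8 empty => index 8.
Insert 932: h=8, slot 8 occupied => index 9.
Insert 261: h=8, slots 8,9 occupied => index 10.
Insert 962: h=9, slots 9,10 occupied => index 0.
Insert 723: h=8, slots 8,9,10,0 occupied => index 1.
Insert 272: h=8, slots 8,9,10,0,1 occupied => index 2.
Table: [962, 723, 272, —, —, —, —, —, 74, 932, 261]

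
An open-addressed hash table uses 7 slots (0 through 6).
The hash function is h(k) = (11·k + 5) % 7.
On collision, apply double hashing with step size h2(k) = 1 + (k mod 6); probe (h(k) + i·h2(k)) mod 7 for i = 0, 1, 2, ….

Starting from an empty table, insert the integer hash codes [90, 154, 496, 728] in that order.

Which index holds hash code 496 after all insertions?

6

Insert 90: h=1, slot 1 empty -> index 1.
Insert 154: h=5, slot 5 empty -> index 5.
Insert 496: h=1, h2=5, slot 1 occupied -> index 6.
Insert 728: h=5, h2=3, slots 5,1 occupied -> index 4.
Table: [., 90, ., ., 728, 154, 496]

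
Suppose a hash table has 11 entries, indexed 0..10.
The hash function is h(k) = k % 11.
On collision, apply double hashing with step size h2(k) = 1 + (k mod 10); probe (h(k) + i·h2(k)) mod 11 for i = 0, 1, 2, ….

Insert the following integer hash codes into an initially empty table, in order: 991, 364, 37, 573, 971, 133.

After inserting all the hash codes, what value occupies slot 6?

364

991 hashes to 1; slot 1 is free → place at 1.
364 hashes to 1, h2=5; 1 taken → place at 6.
37 hashes to 4; slot 4 is free → place at 4.
573 hashes to 1, h2=4; 1 taken → place at 5.
971 hashes to 3; slot 3 is free → place at 3.
133 hashes to 1, h2=4; 1,5 taken → place at 9.
Table: [—, 991, —, 971, 37, 573, 364, —, —, 133, —]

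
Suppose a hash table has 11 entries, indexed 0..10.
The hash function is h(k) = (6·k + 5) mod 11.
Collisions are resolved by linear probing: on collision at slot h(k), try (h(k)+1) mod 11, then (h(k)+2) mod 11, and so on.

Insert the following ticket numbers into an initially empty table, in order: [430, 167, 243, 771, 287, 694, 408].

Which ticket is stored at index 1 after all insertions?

243

430 hashes to 0; slot 0 is free -> place at 0.
167 hashes to 6; slot 6 is free -> place at 6.
243 hashes to 0; 0 taken -> place at 1.
771 hashes to 0; 0,1 taken -> place at 2.
287 hashes to 0; 0,1,2 taken -> place at 3.
694 hashes to 0; 0,1,2,3 taken -> place at 4.
408 hashes to 0; 0,1,2,3,4 taken -> place at 5.
Table: [430, 243, 771, 287, 694, 408, 167, ∅, ∅, ∅, ∅]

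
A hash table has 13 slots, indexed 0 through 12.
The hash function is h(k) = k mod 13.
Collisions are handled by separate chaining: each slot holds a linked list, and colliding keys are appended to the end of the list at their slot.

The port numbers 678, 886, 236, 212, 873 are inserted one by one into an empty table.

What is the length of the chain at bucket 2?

Insert 678: h=2, bucket 2 empty → new chain.
Insert 886: h=2, bucket 2 nonempty → append to chain.
Insert 236: h=2, bucket 2 nonempty → append to chain.
Insert 212: h=4, bucket 4 empty → new chain.
Insert 873: h=2, bucket 2 nonempty → append to chain.
Final buckets:
0: —
1: —
2: 678 -> 886 -> 236 -> 873
3: —
4: 212
5: —
6: —
7: —
8: —
9: —
10: —
11: —
12: —

4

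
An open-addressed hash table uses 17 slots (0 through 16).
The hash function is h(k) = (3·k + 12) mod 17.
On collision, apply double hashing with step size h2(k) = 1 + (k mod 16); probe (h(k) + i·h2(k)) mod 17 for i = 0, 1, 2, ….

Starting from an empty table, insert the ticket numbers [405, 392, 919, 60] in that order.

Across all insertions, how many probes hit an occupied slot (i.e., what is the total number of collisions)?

1

405: h=3 => slot 3
392: h=15 => slot 15
919: h=15, h2=8, probe 15,6 => slot 6
60: h=5 => slot 5
Table: [-, -, -, 405, -, 60, 919, -, -, -, -, -, -, -, -, 392, -]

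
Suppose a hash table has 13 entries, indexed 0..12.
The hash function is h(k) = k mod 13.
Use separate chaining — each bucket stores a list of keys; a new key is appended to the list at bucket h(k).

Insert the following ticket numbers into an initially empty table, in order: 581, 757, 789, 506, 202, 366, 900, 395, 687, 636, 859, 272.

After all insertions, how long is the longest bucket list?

3

581 -> bucket 9
757 -> bucket 3
789 -> bucket 9 (collision)
506 -> bucket 12
202 -> bucket 7
366 -> bucket 2
900 -> bucket 3 (collision)
395 -> bucket 5
687 -> bucket 11
636 -> bucket 12 (collision)
859 -> bucket 1
272 -> bucket 12 (collision)
Final buckets:
0: -
1: 859
2: 366
3: 757 -> 900
4: -
5: 395
6: -
7: 202
8: -
9: 581 -> 789
10: -
11: 687
12: 506 -> 636 -> 272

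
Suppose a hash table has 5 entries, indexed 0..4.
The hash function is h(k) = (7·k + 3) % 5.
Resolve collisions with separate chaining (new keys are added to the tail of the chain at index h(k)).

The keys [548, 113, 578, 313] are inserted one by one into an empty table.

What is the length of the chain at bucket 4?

4

548 → bucket 4
113 → bucket 4 (collision)
578 → bucket 4 (collision)
313 → bucket 4 (collision)
Final buckets:
0: _
1: _
2: _
3: _
4: 548 -> 113 -> 578 -> 313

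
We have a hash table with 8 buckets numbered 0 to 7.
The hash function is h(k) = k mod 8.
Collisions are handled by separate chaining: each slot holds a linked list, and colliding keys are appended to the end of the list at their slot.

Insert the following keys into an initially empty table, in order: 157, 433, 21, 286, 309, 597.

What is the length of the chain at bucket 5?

Insert 157: h=5, bucket 5 empty → new chain.
Insert 433: h=1, bucket 1 empty → new chain.
Insert 21: h=5, bucket 5 nonempty → append to chain.
Insert 286: h=6, bucket 6 empty → new chain.
Insert 309: h=5, bucket 5 nonempty → append to chain.
Insert 597: h=5, bucket 5 nonempty → append to chain.
Final buckets:
0: ∅
1: 433
2: ∅
3: ∅
4: ∅
5: 157 -> 21 -> 309 -> 597
6: 286
7: ∅

4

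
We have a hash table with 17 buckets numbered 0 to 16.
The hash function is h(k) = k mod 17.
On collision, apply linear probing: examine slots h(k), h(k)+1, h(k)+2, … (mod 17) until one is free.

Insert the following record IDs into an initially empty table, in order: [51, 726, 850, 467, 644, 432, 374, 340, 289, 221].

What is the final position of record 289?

51: h=0 -> slot 0
726: h=12 -> slot 12
850: h=0, probe 0,1 -> slot 1
467: h=8 -> slot 8
644: h=15 -> slot 15
432: h=7 -> slot 7
374: h=0, probe 0,1,2 -> slot 2
340: h=0, probe 0,1,2,3 -> slot 3
289: h=0, probe 0,1,2,3,4 -> slot 4
221: h=0, probe 0,1,2,3,4,5 -> slot 5
Table: [51, 850, 374, 340, 289, 221, —, 432, 467, —, —, —, 726, —, —, 644, —]

4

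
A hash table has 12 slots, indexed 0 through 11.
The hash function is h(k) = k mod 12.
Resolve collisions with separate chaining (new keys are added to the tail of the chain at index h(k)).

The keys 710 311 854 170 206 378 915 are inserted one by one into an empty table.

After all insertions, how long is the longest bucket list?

4

Insert 710: h=2, bucket 2 empty -> new chain.
Insert 311: h=11, bucket 11 empty -> new chain.
Insert 854: h=2, bucket 2 nonempty -> append to chain.
Insert 170: h=2, bucket 2 nonempty -> append to chain.
Insert 206: h=2, bucket 2 nonempty -> append to chain.
Insert 378: h=6, bucket 6 empty -> new chain.
Insert 915: h=3, bucket 3 empty -> new chain.
Final buckets:
0: -
1: -
2: 710 -> 854 -> 170 -> 206
3: 915
4: -
5: -
6: 378
7: -
8: -
9: -
10: -
11: 311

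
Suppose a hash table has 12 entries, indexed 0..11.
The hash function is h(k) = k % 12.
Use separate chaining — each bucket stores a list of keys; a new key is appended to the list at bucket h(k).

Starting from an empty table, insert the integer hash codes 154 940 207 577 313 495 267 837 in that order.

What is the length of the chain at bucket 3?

3

154 → bucket 10
940 → bucket 4
207 → bucket 3
577 → bucket 1
313 → bucket 1 (collision)
495 → bucket 3 (collision)
267 → bucket 3 (collision)
837 → bucket 9
Final buckets:
0: ∅
1: 577 -> 313
2: ∅
3: 207 -> 495 -> 267
4: 940
5: ∅
6: ∅
7: ∅
8: ∅
9: 837
10: 154
11: ∅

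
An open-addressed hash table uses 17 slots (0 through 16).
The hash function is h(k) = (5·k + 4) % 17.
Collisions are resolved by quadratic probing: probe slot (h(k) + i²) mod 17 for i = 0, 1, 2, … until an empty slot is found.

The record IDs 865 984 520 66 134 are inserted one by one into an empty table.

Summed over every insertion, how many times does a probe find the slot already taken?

7

Insert 865: h=11, slot 11 empty -> index 11.
Insert 984: h=11, slot 11 occupied -> index 12.
Insert 520: h=3, slot 3 empty -> index 3.
Insert 66: h=11, slots 11,12 occupied -> index 15.
Insert 134: h=11, slots 11,12,15,3 occupied -> index 10.
Table: [_, _, _, 520, _, _, _, _, _, _, 134, 865, 984, _, _, 66, _]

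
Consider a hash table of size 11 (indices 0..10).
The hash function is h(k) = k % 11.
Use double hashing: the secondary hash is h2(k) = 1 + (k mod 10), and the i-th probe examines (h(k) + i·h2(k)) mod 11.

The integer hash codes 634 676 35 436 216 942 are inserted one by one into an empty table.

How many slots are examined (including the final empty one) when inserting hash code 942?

634: h=7 -> slot 7
676: h=5 -> slot 5
35: h=2 -> slot 2
436: h=7, h2=7, probe 7,3 -> slot 3
216: h=7, h2=7, probe 7,3,10 -> slot 10
942: h=7, h2=3, probe 7,10,2,5,8 -> slot 8
Table: [∅, ∅, 35, 436, ∅, 676, ∅, 634, 942, ∅, 216]

5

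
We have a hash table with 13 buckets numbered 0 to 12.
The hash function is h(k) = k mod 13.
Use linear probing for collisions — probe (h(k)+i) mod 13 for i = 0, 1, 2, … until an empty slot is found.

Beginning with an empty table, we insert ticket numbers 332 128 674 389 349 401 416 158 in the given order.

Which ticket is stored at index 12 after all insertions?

Insert 332: h=7, slot 7 empty → index 7.
Insert 128: h=11, slot 11 empty → index 11.
Insert 674: h=11, slot 11 occupied → index 12.
Insert 389: h=12, slot 12 occupied → index 0.
Insert 349: h=11, slots 11,12,0 occupied → index 1.
Insert 401: h=11, slots 11,12,0,1 occupied → index 2.
Insert 416: h=0, slots 0,1,2 occupied → index 3.
Insert 158: h=2, slots 2,3 occupied → index 4.
Table: [389, 349, 401, 416, 158, -, -, 332, -, -, -, 128, 674]

674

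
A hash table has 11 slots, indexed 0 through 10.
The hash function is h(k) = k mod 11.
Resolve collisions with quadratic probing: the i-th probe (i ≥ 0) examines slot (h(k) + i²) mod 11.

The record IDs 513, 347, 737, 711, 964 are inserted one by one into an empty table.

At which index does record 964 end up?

5

Insert 513: h=7, slot 7 empty -> index 7.
Insert 347: h=6, slot 6 empty -> index 6.
Insert 737: h=0, slot 0 empty -> index 0.
Insert 711: h=7, slot 7 occupied -> index 8.
Insert 964: h=7, slots 7,8,0 occupied -> index 5.
Table: [737, _, _, _, _, 964, 347, 513, 711, _, _]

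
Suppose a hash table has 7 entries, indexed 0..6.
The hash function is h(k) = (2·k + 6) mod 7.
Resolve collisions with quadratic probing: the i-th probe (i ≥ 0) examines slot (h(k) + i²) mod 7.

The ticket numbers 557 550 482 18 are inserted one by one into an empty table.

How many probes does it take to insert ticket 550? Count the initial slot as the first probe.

557 hashes to 0; slot 0 is free -> place at 0.
550 hashes to 0; 0 taken -> place at 1.
482 hashes to 4; slot 4 is free -> place at 4.
18 hashes to 0; 0,1,4 taken -> place at 2.
Table: [557, 550, 18, ., 482, ., .]

2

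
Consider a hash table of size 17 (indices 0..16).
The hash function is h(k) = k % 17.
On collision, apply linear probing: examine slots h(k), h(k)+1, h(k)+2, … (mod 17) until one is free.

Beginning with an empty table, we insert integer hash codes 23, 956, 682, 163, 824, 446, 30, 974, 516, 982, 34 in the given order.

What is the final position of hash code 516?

9

23 hashes to 6; slot 6 is free -> place at 6.
956 hashes to 4; slot 4 is free -> place at 4.
682 hashes to 2; slot 2 is free -> place at 2.
163 hashes to 10; slot 10 is free -> place at 10.
824 hashes to 8; slot 8 is free -> place at 8.
446 hashes to 4; 4 taken -> place at 5.
30 hashes to 13; slot 13 is free -> place at 13.
974 hashes to 5; 5,6 taken -> place at 7.
516 hashes to 6; 6,7,8 taken -> place at 9.
982 hashes to 13; 13 taken -> place at 14.
34 hashes to 0; slot 0 is free -> place at 0.
Table: [34, ∅, 682, ∅, 956, 446, 23, 974, 824, 516, 163, ∅, ∅, 30, 982, ∅, ∅]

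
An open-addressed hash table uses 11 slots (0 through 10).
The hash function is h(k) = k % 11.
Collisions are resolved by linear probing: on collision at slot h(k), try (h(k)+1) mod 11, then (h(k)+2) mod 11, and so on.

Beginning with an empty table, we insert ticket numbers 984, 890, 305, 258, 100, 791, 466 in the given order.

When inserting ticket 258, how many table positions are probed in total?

984: h=5 => slot 5
890: h=10 => slot 10
305: h=8 => slot 8
258: h=5, probe 5,6 => slot 6
100: h=1 => slot 1
791: h=10, probe 10,0 => slot 0
466: h=4 => slot 4
Table: [791, 100, ., ., 466, 984, 258, ., 305, ., 890]

2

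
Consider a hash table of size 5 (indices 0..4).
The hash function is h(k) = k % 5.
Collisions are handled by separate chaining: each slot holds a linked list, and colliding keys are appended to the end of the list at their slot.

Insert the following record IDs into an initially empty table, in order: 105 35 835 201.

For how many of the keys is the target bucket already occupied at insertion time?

2

105 → bucket 0
35 → bucket 0 (collision)
835 → bucket 0 (collision)
201 → bucket 1
Final buckets:
0: 105 -> 35 -> 835
1: 201
2: ∅
3: ∅
4: ∅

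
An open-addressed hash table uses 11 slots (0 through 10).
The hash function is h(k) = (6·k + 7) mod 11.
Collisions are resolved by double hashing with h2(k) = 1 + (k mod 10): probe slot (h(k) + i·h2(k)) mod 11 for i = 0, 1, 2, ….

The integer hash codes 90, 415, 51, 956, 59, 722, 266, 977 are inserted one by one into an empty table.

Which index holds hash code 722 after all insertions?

3

Insert 90: h=8, slot 8 empty → index 8.
Insert 415: h=0, slot 0 empty → index 0.
Insert 51: h=5, slot 5 empty → index 5.
Insert 956: h=1, slot 1 empty → index 1.
Insert 59: h=9, slot 9 empty → index 9.
Insert 722: h=5, h2=3, slots 5,8,0 occupied → index 3.
Insert 266: h=8, h2=7, slot 8 occupied → index 4.
Insert 977: h=6, slot 6 empty → index 6.
Table: [415, 956, -, 722, 266, 51, 977, -, 90, 59, -]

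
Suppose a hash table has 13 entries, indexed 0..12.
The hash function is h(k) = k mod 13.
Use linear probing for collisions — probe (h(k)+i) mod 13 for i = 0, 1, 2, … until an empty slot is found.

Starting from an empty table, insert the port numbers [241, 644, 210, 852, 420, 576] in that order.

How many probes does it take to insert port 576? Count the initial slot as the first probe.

2

241 hashes to 7; slot 7 is free => place at 7.
644 hashes to 7; 7 taken => place at 8.
210 hashes to 2; slot 2 is free => place at 2.
852 hashes to 7; 7,8 taken => place at 9.
420 hashes to 4; slot 4 is free => place at 4.
576 hashes to 4; 4 taken => place at 5.
Table: [—, —, 210, —, 420, 576, —, 241, 644, 852, —, —, —]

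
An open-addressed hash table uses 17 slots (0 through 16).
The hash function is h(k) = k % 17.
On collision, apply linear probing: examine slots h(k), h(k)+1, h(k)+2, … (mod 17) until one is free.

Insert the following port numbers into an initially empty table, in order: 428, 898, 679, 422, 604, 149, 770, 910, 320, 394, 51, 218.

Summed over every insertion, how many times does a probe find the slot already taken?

12

428 hashes to 3; slot 3 is free → place at 3.
898 hashes to 14; slot 14 is free → place at 14.
679 hashes to 16; slot 16 is free → place at 16.
422 hashes to 14; 14 taken → place at 15.
604 hashes to 9; slot 9 is free → place at 9.
149 hashes to 13; slot 13 is free → place at 13.
770 hashes to 5; slot 5 is free → place at 5.
910 hashes to 9; 9 taken → place at 10.
320 hashes to 14; 14,15,16 taken → place at 0.
394 hashes to 3; 3 taken → place at 4.
51 hashes to 0; 0 taken → place at 1.
218 hashes to 14; 14,15,16,0,1 taken → place at 2.
Table: [320, 51, 218, 428, 394, 770, —, —, —, 604, 910, —, —, 149, 898, 422, 679]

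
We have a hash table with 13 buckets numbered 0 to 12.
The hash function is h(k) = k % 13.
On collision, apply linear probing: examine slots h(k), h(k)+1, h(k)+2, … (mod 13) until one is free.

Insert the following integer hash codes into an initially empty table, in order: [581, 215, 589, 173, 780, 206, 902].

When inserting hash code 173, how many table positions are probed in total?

Insert 581: h=9, slot 9 empty → index 9.
Insert 215: h=7, slot 7 empty → index 7.
Insert 589: h=4, slot 4 empty → index 4.
Insert 173: h=4, slot 4 occupied → index 5.
Insert 780: h=0, slot 0 empty → index 0.
Insert 206: h=11, slot 11 empty → index 11.
Insert 902: h=5, slot 5 occupied → index 6.
Table: [780, —, —, —, 589, 173, 902, 215, —, 581, —, 206, —]

2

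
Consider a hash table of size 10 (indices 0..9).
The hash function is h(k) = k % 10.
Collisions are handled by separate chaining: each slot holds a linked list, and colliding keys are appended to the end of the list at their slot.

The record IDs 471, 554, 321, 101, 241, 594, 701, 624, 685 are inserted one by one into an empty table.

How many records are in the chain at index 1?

Insert 471: h=1, bucket 1 empty → new chain.
Insert 554: h=4, bucket 4 empty → new chain.
Insert 321: h=1, bucket 1 nonempty → append to chain.
Insert 101: h=1, bucket 1 nonempty → append to chain.
Insert 241: h=1, bucket 1 nonempty → append to chain.
Insert 594: h=4, bucket 4 nonempty → append to chain.
Insert 701: h=1, bucket 1 nonempty → append to chain.
Insert 624: h=4, bucket 4 nonempty → append to chain.
Insert 685: h=5, bucket 5 empty → new chain.
Final buckets:
0: -
1: 471 -> 321 -> 101 -> 241 -> 701
2: -
3: -
4: 554 -> 594 -> 624
5: 685
6: -
7: -
8: -
9: -

5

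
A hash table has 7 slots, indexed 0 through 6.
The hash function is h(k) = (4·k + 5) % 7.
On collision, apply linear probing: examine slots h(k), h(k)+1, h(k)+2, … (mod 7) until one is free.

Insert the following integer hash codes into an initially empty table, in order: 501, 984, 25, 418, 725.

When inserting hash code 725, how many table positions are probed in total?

Insert 501: h=0, slot 0 empty → index 0.
Insert 984: h=0, slot 0 occupied → index 1.
Insert 25: h=0, slots 0,1 occupied → index 2.
Insert 418: h=4, slot 4 empty → index 4.
Insert 725: h=0, slots 0,1,2 occupied → index 3.
Table: [501, 984, 25, 725, 418, -, -]

4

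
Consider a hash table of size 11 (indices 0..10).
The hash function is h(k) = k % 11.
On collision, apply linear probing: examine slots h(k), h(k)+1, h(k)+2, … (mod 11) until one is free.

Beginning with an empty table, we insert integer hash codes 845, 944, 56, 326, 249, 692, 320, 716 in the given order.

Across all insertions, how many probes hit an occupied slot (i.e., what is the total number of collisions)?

Insert 845: h=9, slot 9 empty => index 9.
Insert 944: h=9, slot 9 occupied => index 10.
Insert 56: h=1, slot 1 empty => index 1.
Insert 326: h=7, slot 7 empty => index 7.
Insert 249: h=7, slot 7 occupied => index 8.
Insert 692: h=10, slot 10 occupied => index 0.
Insert 320: h=1, slot 1 occupied => index 2.
Insert 716: h=1, slots 1,2 occupied => index 3.
Table: [692, 56, 320, 716, ∅, ∅, ∅, 326, 249, 845, 944]

6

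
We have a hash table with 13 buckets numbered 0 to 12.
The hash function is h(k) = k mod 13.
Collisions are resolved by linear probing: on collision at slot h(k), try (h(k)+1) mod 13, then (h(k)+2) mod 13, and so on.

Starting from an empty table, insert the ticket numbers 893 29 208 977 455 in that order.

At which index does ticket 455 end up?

1

Insert 893: h=9, slot 9 empty → index 9.
Insert 29: h=3, slot 3 empty → index 3.
Insert 208: h=0, slot 0 empty → index 0.
Insert 977: h=2, slot 2 empty → index 2.
Insert 455: h=0, slot 0 occupied → index 1.
Table: [208, 455, 977, 29, ∅, ∅, ∅, ∅, ∅, 893, ∅, ∅, ∅]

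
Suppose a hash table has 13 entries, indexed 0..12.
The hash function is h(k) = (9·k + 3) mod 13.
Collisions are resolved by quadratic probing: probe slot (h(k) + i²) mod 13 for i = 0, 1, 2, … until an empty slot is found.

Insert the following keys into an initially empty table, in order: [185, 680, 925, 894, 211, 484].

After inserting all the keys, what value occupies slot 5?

211

185 hashes to 4; slot 4 is free → place at 4.
680 hashes to 0; slot 0 is free → place at 0.
925 hashes to 8; slot 8 is free → place at 8.
894 hashes to 2; slot 2 is free → place at 2.
211 hashes to 4; 4 taken → place at 5.
484 hashes to 4; 4,5,8,0 taken → place at 7.
Table: [680, -, 894, -, 185, 211, -, 484, 925, -, -, -, -]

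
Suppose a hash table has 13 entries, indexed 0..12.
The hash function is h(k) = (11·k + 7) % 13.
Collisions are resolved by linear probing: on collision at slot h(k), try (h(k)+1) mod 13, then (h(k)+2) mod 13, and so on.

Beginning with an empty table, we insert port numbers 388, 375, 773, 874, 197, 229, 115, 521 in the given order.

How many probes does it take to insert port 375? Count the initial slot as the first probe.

2

Insert 388: h=11, slot 11 empty → index 11.
Insert 375: h=11, slot 11 occupied → index 12.
Insert 773: h=8, slot 8 empty → index 8.
Insert 874: h=1, slot 1 empty → index 1.
Insert 197: h=3, slot 3 empty → index 3.
Insert 229: h=4, slot 4 empty → index 4.
Insert 115: h=11, slots 11,12 occupied → index 0.
Insert 521: h=5, slot 5 empty → index 5.
Table: [115, 874, —, 197, 229, 521, —, —, 773, —, —, 388, 375]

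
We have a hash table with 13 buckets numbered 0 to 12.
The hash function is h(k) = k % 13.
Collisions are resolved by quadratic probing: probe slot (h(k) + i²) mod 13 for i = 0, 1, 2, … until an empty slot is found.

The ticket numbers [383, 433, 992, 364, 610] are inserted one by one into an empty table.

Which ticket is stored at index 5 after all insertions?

992

Insert 383: h=6, slot 6 empty -> index 6.
Insert 433: h=4, slot 4 empty -> index 4.
Insert 992: h=4, slot 4 occupied -> index 5.
Insert 364: h=0, slot 0 empty -> index 0.
Insert 610: h=12, slot 12 empty -> index 12.
Table: [364, ., ., ., 433, 992, 383, ., ., ., ., ., 610]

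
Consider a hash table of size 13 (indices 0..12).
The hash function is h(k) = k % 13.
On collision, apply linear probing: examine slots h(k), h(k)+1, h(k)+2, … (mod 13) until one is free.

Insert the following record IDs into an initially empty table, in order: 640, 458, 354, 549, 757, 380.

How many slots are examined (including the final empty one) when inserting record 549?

640 hashes to 3; slot 3 is free => place at 3.
458 hashes to 3; 3 taken => place at 4.
354 hashes to 3; 3,4 taken => place at 5.
549 hashes to 3; 3,4,5 taken => place at 6.
757 hashes to 3; 3,4,5,6 taken => place at 7.
380 hashes to 3; 3,4,5,6,7 taken => place at 8.
Table: [-, -, -, 640, 458, 354, 549, 757, 380, -, -, -, -]

4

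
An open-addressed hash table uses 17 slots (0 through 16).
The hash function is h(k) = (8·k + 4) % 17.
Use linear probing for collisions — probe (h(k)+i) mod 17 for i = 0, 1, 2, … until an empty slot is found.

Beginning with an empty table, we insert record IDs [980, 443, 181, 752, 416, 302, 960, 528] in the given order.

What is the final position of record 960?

1

980: h=7 -> slot 7
443: h=12 -> slot 12
181: h=7, probe 7,8 -> slot 8
752: h=2 -> slot 2
416: h=0 -> slot 0
302: h=6 -> slot 6
960: h=0, probe 0,1 -> slot 1
528: h=12, probe 12,13 -> slot 13
Table: [416, 960, 752, ., ., ., 302, 980, 181, ., ., ., 443, 528, ., ., .]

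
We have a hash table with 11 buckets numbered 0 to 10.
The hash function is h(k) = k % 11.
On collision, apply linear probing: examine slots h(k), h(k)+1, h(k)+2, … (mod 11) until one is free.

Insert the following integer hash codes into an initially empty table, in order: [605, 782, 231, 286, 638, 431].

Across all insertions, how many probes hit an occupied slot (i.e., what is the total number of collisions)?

605: h=0 -> slot 0
782: h=1 -> slot 1
231: h=0, probe 0,1,2 -> slot 2
286: h=0, probe 0,1,2,3 -> slot 3
638: h=0, probe 0,1,2,3,4 -> slot 4
431: h=2, probe 2,3,4,5 -> slot 5
Table: [605, 782, 231, 286, 638, 431, ., ., ., ., .]

12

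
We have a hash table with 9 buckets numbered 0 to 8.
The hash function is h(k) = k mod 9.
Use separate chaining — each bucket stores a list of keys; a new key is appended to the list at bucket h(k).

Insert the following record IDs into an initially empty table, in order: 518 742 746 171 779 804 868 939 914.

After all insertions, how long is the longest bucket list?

Insert 518: h=5, bucket 5 empty → new chain.
Insert 742: h=4, bucket 4 empty → new chain.
Insert 746: h=8, bucket 8 empty → new chain.
Insert 171: h=0, bucket 0 empty → new chain.
Insert 779: h=5, bucket 5 nonempty → append to chain.
Insert 804: h=3, bucket 3 empty → new chain.
Insert 868: h=4, bucket 4 nonempty → append to chain.
Insert 939: h=3, bucket 3 nonempty → append to chain.
Insert 914: h=5, bucket 5 nonempty → append to chain.
Final buckets:
0: 171
1: —
2: —
3: 804 -> 939
4: 742 -> 868
5: 518 -> 779 -> 914
6: —
7: —
8: 746

3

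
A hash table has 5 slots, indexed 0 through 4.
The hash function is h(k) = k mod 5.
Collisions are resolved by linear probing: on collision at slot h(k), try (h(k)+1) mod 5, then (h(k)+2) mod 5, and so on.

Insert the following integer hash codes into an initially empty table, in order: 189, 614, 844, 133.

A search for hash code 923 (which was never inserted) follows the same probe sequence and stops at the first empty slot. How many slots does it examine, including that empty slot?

189: h=4 → slot 4
614: h=4, probe 4,0 → slot 0
844: h=4, probe 4,0,1 → slot 1
133: h=3 → slot 3
Table: [614, 844, —, 133, 189]
Lookup 923: h=3, probe 3,4,0,1,2 → slot 2 empty, not found.

5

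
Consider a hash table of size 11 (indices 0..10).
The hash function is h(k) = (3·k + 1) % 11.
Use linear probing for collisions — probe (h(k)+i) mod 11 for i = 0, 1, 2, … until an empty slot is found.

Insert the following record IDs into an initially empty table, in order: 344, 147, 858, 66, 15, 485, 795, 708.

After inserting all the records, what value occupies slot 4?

15

Insert 344: h=10, slot 10 empty => index 10.
Insert 147: h=2, slot 2 empty => index 2.
Insert 858: h=1, slot 1 empty => index 1.
Insert 66: h=1, slots 1,2 occupied => index 3.
Insert 15: h=2, slots 2,3 occupied => index 4.
Insert 485: h=4, slot 4 occupied => index 5.
Insert 795: h=10, slot 10 occupied => index 0.
Insert 708: h=2, slots 2,3,4,5 occupied => index 6.
Table: [795, 858, 147, 66, 15, 485, 708, ., ., ., 344]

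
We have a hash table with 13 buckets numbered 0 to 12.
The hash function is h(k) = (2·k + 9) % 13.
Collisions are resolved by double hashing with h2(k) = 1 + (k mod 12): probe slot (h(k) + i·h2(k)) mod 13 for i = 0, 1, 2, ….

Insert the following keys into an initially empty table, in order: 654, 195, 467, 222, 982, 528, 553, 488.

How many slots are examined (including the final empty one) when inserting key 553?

3

654 hashes to 4; slot 4 is free -> place at 4.
195 hashes to 9; slot 9 is free -> place at 9.
467 hashes to 7; slot 7 is free -> place at 7.
222 hashes to 11; slot 11 is free -> place at 11.
982 hashes to 10; slot 10 is free -> place at 10.
528 hashes to 12; slot 12 is free -> place at 12.
553 hashes to 10, h2=2; 10,12 taken -> place at 1.
488 hashes to 10, h2=9; 10 taken -> place at 6.
Table: [-, 553, -, -, 654, -, 488, 467, -, 195, 982, 222, 528]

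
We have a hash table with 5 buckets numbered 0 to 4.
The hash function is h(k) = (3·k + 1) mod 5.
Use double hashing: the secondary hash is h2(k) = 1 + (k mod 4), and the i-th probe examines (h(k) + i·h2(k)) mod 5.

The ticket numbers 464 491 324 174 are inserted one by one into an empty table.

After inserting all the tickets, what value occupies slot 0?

324

Insert 464: h=3, slot 3 empty → index 3.
Insert 491: h=4, slot 4 empty → index 4.
Insert 324: h=3, h2=1, slots 3,4 occupied → index 0.
Insert 174: h=3, h2=3, slot 3 occupied → index 1.
Table: [324, 174, —, 464, 491]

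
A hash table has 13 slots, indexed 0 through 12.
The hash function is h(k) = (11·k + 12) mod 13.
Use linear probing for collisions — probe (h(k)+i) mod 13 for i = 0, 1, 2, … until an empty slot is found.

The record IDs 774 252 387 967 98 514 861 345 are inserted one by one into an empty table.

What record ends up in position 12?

Insert 774: h=11, slot 11 empty → index 11.
Insert 252: h=2, slot 2 empty → index 2.
Insert 387: h=5, slot 5 empty → index 5.
Insert 967: h=2, slot 2 occupied → index 3.
Insert 98: h=11, slot 11 occupied → index 12.
Insert 514: h=11, slots 11,12 occupied → index 0.
Insert 861: h=6, slot 6 empty → index 6.
Insert 345: h=11, slots 11,12,0 occupied → index 1.
Table: [514, 345, 252, 967, ., 387, 861, ., ., ., ., 774, 98]

98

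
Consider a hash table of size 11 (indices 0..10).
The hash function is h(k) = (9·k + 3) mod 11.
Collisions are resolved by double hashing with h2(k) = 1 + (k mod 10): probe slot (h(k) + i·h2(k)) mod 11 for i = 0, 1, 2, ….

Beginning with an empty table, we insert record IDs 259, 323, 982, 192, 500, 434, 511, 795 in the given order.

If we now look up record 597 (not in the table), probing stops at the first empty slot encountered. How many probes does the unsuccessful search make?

5

Insert 259: h=2, slot 2 empty => index 2.
Insert 323: h=6, slot 6 empty => index 6.
Insert 982: h=8, slot 8 empty => index 8.
Insert 192: h=4, slot 4 empty => index 4.
Insert 500: h=4, h2=1, slot 4 occupied => index 5.
Insert 434: h=4, h2=5, slot 4 occupied => index 9.
Insert 511: h=4, h2=2, slots 4,6,8 occupied => index 10.
Insert 795: h=8, h2=6, slot 8 occupied => index 3.
Table: [—, —, 259, 795, 192, 500, 323, —, 982, 434, 511]
Lookup 597: h=8, h2=8, probe 8,5,2,10,7 → slot 7 empty, not found.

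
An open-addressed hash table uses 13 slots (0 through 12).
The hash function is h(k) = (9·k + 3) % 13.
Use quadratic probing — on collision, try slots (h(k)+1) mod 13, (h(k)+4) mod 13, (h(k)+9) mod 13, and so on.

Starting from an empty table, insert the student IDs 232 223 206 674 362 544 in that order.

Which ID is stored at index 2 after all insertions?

674

232 hashes to 11; slot 11 is free → place at 11.
223 hashes to 8; slot 8 is free → place at 8.
206 hashes to 11; 11 taken → place at 12.
674 hashes to 11; 11,12 taken → place at 2.
362 hashes to 11; 11,12,2 taken → place at 7.
544 hashes to 11; 11,12,2,7 taken → place at 1.
Table: [_, 544, 674, _, _, _, _, 362, 223, _, _, 232, 206]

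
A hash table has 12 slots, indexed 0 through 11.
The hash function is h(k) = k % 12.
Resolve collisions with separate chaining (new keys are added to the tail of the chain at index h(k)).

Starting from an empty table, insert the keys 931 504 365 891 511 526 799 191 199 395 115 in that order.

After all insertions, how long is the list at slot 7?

5

931 -> bucket 7
504 -> bucket 0
365 -> bucket 5
891 -> bucket 3
511 -> bucket 7 (collision)
526 -> bucket 10
799 -> bucket 7 (collision)
191 -> bucket 11
199 -> bucket 7 (collision)
395 -> bucket 11 (collision)
115 -> bucket 7 (collision)
Final buckets:
0: 504
1: ∅
2: ∅
3: 891
4: ∅
5: 365
6: ∅
7: 931 -> 511 -> 799 -> 199 -> 115
8: ∅
9: ∅
10: 526
11: 191 -> 395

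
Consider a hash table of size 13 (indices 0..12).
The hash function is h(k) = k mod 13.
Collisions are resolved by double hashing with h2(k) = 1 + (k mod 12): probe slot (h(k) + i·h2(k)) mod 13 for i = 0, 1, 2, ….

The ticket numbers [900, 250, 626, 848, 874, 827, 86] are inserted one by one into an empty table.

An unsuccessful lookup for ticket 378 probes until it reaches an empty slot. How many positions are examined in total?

4

900: h=3 -> slot 3
250: h=3, h2=11, probe 3,1 -> slot 1
626: h=2 -> slot 2
848: h=3, h2=9, probe 3,12 -> slot 12
874: h=3, h2=11, probe 3,1,12,10 -> slot 10
827: h=8 -> slot 8
86: h=8, h2=3, probe 8,11 -> slot 11
Table: [—, 250, 626, 900, —, —, —, —, 827, —, 874, 86, 848]
Lookup 378: h=1, h2=7, probe 1,8,2,9 → slot 9 empty, not found.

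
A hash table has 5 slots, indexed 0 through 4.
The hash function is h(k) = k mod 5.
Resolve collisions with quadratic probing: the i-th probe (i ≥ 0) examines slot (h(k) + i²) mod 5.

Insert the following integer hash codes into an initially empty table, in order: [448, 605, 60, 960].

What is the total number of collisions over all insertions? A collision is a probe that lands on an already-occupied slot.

3

448: h=3 -> slot 3
605: h=0 -> slot 0
60: h=0, probe 0,1 -> slot 1
960: h=0, probe 0,1,4 -> slot 4
Table: [605, 60, —, 448, 960]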